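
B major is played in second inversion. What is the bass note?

The fifth of B major (B–D#–F#) is F#; that is the bass in second inversion.

F#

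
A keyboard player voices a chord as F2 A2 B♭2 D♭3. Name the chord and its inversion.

Reducing to letter names: F, A, Bb, Db. These stack in thirds as Bb–Db–F–A — a Bb minor-major seventh chord.
The lowest note is F, the fifth of the chord, so this is second inversion (figured bass 4/3).

Bb minor-major seventh, second inversion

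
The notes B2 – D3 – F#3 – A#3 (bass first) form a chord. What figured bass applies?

7

The notes B, D, F#, A# stack in thirds as B–D–F#–A# — a B minor-major seventh chord. The bass B is the root, so this is root position: figured 7.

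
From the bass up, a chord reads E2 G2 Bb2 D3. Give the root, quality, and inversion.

E half-diminished seventh, root position

The pitch classes E, G, Bb, D arrange in thirds as E–G–Bb–D: an E half-diminished seventh chord.
With the root (E) in the bass, the chord is in root position (figured bass 7).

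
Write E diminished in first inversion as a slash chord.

Edim/G

First inversion of E diminished has the third (G) in the bass. As a slash chord: Edim/G.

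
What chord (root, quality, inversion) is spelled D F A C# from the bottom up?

Reducing to letter names: D, F, A, C#. These stack in thirds as D–F–A–C# — a D minor-major seventh chord.
With the root (D) in the bass, the chord is in root position (figured bass 7).

D minor-major seventh, root position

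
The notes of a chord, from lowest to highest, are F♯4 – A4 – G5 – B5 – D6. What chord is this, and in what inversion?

G major ninth, third inversion

The pitch classes F#, A, G, B, D arrange in thirds as G–B–D–F#–A: a G major ninth chord.
The lowest note is F#, the seventh of the chord, so this is third inversion.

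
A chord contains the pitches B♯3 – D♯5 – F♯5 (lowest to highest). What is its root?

Reordering B#, D#, F# into stacked thirds gives B#–D#–F#; the bottom of that stack, B#, is the root.

B#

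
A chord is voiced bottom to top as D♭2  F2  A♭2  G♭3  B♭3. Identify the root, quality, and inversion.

Gb major ninth, second inversion

The distinct note names are Db, F, Ab, Gb, Bb. Stacked in thirds they read Gb–Bb–Db–F–Ab, which is a major ninth chord on Gb.
The lowest note is Db, the fifth of the chord, so this is second inversion.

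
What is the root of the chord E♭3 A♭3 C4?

Ab

The distinct letter names are Eb, Ab, C. Arranged as a stack of thirds they read Ab–C–Eb, so Ab is the root (an Ab major triad).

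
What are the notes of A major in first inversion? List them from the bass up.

Spelling A major: A–C#–E. In first inversion the third is bass, giving C#, E, A from the bottom.

C#, E, A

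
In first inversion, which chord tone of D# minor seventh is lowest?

In first inversion the third is lowest. For D# minor seventh (D#–F#–A#–C#) that is F#.

F#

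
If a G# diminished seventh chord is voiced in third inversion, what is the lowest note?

In third inversion the seventh is lowest. For G# diminished seventh (G#–B–D–F) that is F.

F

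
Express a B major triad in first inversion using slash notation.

First inversion of B major has the third (D#) in the bass. As a slash chord: Bmaj/D#.

Bmaj/D#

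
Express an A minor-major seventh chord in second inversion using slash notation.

Second inversion of A minor-major seventh has the fifth (E) in the bass. As a slash chord: Am(maj7)/E.

Am(maj7)/E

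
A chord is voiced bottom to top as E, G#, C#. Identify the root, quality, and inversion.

C# minor, first inversion

The distinct note names are E, G#, C#. Stacked in thirds they read C#–E–G#, which is a minor triad on C#.
E is the third of C# minor; third in the bass means first inversion (figured bass 6).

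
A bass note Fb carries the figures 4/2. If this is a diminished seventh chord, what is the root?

The figures 4/2 mean the seventh of the chord is in the bass. If Fb is the seventh of a diminished seventh chord, the root is G (chord tones G–Bb–Db–Fb).

G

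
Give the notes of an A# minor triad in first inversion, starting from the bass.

Spelling A# minor: A#–C#–E#. In first inversion the third is bass, giving C#, E#, A# from the bottom.

C#, E#, A#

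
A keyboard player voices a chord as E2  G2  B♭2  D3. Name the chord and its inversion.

Reducing to letter names: E, G, Bb, D. These stack in thirds as E–G–Bb–D — an E half-diminished seventh chord.
E is the root of E half-diminished seventh; root in the bass means root position (figured bass 7).

E half-diminished seventh, root position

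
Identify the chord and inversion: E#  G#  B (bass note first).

E# diminished, root position

The distinct note names are E#, G#, B. Stacked in thirds they read E#–G#–B, which is a diminished triad on E#.
With the root (E#) in the bass, the chord is in root position (figured bass 5/3).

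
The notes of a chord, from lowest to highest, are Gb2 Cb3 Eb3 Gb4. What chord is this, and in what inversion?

The distinct note names are Gb, Cb, Eb. Stacked in thirds they read Cb–Eb–Gb, which is a major triad on Cb.
With the fifth (Gb) in the bass, the chord is in second inversion (figured bass 6/4).

Cb major, second inversion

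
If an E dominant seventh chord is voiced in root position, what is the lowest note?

In root position the root is lowest. For E dominant seventh (E–G#–B–D) that is E.

E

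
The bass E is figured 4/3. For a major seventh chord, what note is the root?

The figures 4/3 mean the fifth of the chord is in the bass. If E is the fifth of a major seventh chord, the root is A (chord tones A–C#–E–G#).

A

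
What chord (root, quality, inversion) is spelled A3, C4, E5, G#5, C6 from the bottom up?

Reducing to letter names: A, C, E, G#. These stack in thirds as A–C–E–G# — an A minor-major seventh chord.
The lowest note is A, the root of the chord, so this is root position (figured bass 7).

A minor-major seventh, root position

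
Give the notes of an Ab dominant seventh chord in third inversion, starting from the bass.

Gb, Ab, C, Eb

Spelling Ab dominant seventh: Ab–C–Eb–Gb. In third inversion the seventh is bass, giving Gb, Ab, C, Eb from the bottom.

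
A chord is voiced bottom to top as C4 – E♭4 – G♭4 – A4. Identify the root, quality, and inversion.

The pitch classes C, Eb, Gb, A arrange in thirds as A–C–Eb–Gb: an A diminished seventh chord.
With the third (C) in the bass, the chord is in first inversion (figured bass 6/5).

A diminished seventh, first inversion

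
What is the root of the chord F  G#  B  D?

G#

F, G#, B, D are the tones of a G# diminished seventh chord (G#–B–D–F), making G# the root.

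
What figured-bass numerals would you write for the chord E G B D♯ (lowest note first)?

7

The notes E, G, B, D# stack in thirds as E–G–B–D# — an E minor-major seventh chord. The bass E is the root, so this is root position: figured 7.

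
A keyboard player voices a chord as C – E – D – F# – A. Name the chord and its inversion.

The distinct note names are C, E, D, F#, A. Stacked in thirds they read D–F#–A–C–E, which is a dominant ninth chord on D.
With the seventh (C) in the bass, the chord is in third inversion.

D dominant ninth, third inversion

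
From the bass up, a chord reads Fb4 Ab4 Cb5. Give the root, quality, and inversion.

Reducing to letter names: Fb, Ab, Cb. These stack in thirds as Fb–Ab–Cb — an Fb major triad.
With the root (Fb) in the bass, the chord is in root position (figured bass 5/3).

Fb major, root position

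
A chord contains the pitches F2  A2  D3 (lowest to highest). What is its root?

Reordering F, A, D into stacked thirds gives D–F–A; the bottom of that stack, D, is the root.

D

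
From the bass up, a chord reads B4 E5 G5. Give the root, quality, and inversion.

The pitch classes B, E, G arrange in thirds as E–G–B: an E minor triad.
The lowest note is B, the fifth of the chord, so this is second inversion (figured bass 6/4).

E minor, second inversion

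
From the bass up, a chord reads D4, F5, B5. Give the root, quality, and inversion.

B diminished, first inversion

The pitch classes D, F, B arrange in thirds as B–D–F: a B diminished triad.
With the third (D) in the bass, the chord is in first inversion (figured bass 6).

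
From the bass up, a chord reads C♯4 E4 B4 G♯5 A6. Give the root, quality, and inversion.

A major ninth, first inversion

The distinct note names are C#, E, B, G#, A. Stacked in thirds they read A–C#–E–G#–B, which is a major ninth chord on A.
C# is the third of A major ninth; third in the bass means first inversion.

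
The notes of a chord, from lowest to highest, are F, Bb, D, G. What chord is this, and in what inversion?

Reducing to letter names: F, Bb, D, G. These stack in thirds as G–Bb–D–F — a G minor seventh chord.
With the seventh (F) in the bass, the chord is in third inversion (figured bass 4/2).

G minor seventh, third inversion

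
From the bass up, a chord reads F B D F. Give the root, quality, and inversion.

B diminished, second inversion

Reducing to letter names: F, B, D. These stack in thirds as B–D–F — a B diminished triad.
The lowest note is F, the fifth of the chord, so this is second inversion (figured bass 6/4).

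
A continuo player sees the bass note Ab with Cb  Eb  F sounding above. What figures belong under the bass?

The notes Ab, Cb, Eb, F stack in thirds as F–Ab–Cb–Eb — an F half-diminished seventh chord. The bass Ab is the third, so this is first inversion: figured 6/5.

6/5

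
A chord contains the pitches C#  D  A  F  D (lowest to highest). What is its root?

D

The distinct letter names are C#, D, A, F. Arranged as a stack of thirds they read D–F–A–C#, so D is the root (a D minor-major seventh chord).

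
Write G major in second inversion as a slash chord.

GM/D

Second inversion of G major has the fifth (D) in the bass. As a slash chord: GM/D.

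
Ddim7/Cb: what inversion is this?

Ddim7/Cb means D diminished seventh with Cb in the bass. Cb is the seventh of D diminished seventh (D–F–Ab–Cb), so this is third inversion.

third inversion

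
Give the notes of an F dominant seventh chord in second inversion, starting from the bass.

C, Eb, F, A

The chord tones are F–A–C–Eb. With the fifth (C) lowest for second inversion: C, Eb, F, A.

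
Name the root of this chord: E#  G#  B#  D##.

Reordering E#, G#, B#, D## into stacked thirds gives E#–G#–B#–D##; the bottom of that stack, E#, is the root.

E#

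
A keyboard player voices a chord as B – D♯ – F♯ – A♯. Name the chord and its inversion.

Reducing to letter names: B, D#, F#, A#. These stack in thirds as B–D#–F#–A# — a B major seventh chord.
B is the root of B major seventh; root in the bass means root position (figured bass 7).

B major seventh, root position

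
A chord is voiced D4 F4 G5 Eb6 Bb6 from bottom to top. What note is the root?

Eb

D, F, G, Eb, Bb are the tones of an Eb major ninth chord (Eb–G–Bb–D–F), making Eb the root.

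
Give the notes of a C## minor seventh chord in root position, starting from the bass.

C## minor seventh is C##–E#–G##–B#. Root position puts the root (C##) in the bass, with the remaining tones above: C##, E#, G##, B#.

C##, E#, G##, B#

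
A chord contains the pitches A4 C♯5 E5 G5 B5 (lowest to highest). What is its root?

The distinct letter names are A, C#, E, G, B. Arranged as a stack of thirds they read A–C#–E–G–B, so A is the root (an A dominant ninth chord).

A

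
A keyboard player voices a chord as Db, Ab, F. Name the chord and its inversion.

The pitch classes Db, Ab, F arrange in thirds as Db–F–Ab: a Db major triad.
Db is the root of Db major; root in the bass means root position (figured bass 5/3).

Db major, root position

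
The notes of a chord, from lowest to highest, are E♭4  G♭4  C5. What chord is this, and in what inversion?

C diminished, first inversion

Reducing to letter names: Eb, Gb, C. These stack in thirds as C–Eb–Gb — a C diminished triad.
Eb is the third of C diminished; third in the bass means first inversion (figured bass 6).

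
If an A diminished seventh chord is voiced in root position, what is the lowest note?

A

The root of A diminished seventh (A–C–Eb–Gb) is A; that is the bass in root position.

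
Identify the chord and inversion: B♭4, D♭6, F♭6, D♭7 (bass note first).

The distinct note names are Bb, Db, Fb. Stacked in thirds they read Bb–Db–Fb, which is a diminished triad on Bb.
With the root (Bb) in the bass, the chord is in root position (figured bass 5/3).

Bb diminished, root position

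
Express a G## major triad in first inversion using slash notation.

G##M/B##

First inversion of G## major has the third (B##) in the bass. As a slash chord: G##M/B##.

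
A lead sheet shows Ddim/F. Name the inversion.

first inversion

Ddim/F means D diminished with F in the bass. F is the third of D diminished (D–F–Ab), so this is first inversion.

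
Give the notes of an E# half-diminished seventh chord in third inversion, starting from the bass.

Spelling E# half-diminished seventh: E#–G#–B–D#. In third inversion the seventh is bass, giving D#, E#, G#, B from the bottom.

D#, E#, G#, B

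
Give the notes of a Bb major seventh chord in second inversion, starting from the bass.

F, A, Bb, D

The chord tones are Bb–D–F–A. With the fifth (F) lowest for second inversion: F, A, Bb, D.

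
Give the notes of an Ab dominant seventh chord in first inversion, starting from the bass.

Ab dominant seventh is Ab–C–Eb–Gb. First inversion puts the third (C) in the bass, with the remaining tones above: C, Eb, Gb, Ab.

C, Eb, Gb, Ab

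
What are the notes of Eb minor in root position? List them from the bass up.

Eb, Gb, Bb

The chord tones are Eb–Gb–Bb. With the root (Eb) lowest for root position: Eb, Gb, Bb.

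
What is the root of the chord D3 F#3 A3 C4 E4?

D

The distinct letter names are D, F#, A, C, E. Arranged as a stack of thirds they read D–F#–A–C–E, so D is the root (a D dominant ninth chord).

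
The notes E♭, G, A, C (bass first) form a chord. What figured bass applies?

4/3

The notes Eb, G, A, C stack in thirds as A–C–Eb–G — an A half-diminished seventh chord. The bass Eb is the fifth, so this is second inversion: figured 4/3.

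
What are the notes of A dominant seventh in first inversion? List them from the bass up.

The chord tones are A–C#–E–G. With the third (C#) lowest for first inversion: C#, E, G, A.

C#, E, G, A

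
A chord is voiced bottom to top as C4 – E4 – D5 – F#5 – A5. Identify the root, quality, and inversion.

The pitch classes C, E, D, F#, A arrange in thirds as D–F#–A–C–E: a D dominant ninth chord.
The lowest note is C, the seventh of the chord, so this is third inversion.

D dominant ninth, third inversion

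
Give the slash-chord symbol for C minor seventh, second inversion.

Second inversion of C minor seventh has the fifth (G) in the bass. As a slash chord: Cm7/G.

Cm7/G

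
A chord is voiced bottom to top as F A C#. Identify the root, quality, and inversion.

Reducing to letter names: F, A, C#. These stack in thirds as F–A–C# — an F augmented triad.
F is the root of F augmented; root in the bass means root position (figured bass 5/3).

F augmented, root position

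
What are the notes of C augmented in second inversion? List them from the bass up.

G#, C, E

Spelling C augmented: C–E–G#. In second inversion the fifth is bass, giving G#, C, E from the bottom.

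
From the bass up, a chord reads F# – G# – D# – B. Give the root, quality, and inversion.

The distinct note names are F#, G#, D#, B. Stacked in thirds they read G#–B–D#–F#, which is a minor seventh chord on G#.
With the seventh (F#) in the bass, the chord is in third inversion (figured bass 4/2).

G# minor seventh, third inversion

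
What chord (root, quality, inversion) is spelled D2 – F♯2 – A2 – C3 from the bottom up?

D dominant seventh, root position

The pitch classes D, F#, A, C arrange in thirds as D–F#–A–C: a D dominant seventh chord.
With the root (D) in the bass, the chord is in root position (figured bass 7).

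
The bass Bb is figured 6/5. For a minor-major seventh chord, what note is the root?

G

The figures 6/5 mean the third of the chord is in the bass. If Bb is the third of a minor-major seventh chord, the root is G (chord tones G–Bb–D–F#).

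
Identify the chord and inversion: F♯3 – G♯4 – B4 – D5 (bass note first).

G# half-diminished seventh, third inversion

Reducing to letter names: F#, G#, B, D. These stack in thirds as G#–B–D–F# — a G# half-diminished seventh chord.
The lowest note is F#, the seventh of the chord, so this is third inversion (figured bass 4/2).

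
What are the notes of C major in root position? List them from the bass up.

C, E, G

Spelling C major: C–E–G. In root position the root is bass, giving C, E, G from the bottom.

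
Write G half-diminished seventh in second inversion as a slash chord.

Gø7/Db

Second inversion of G half-diminished seventh has the fifth (Db) in the bass. As a slash chord: Gø7/Db.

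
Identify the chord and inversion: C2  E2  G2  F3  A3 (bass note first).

The distinct note names are C, E, G, F, A. Stacked in thirds they read F–A–C–E–G, which is a major ninth chord on F.
With the fifth (C) in the bass, the chord is in second inversion.

F major ninth, second inversion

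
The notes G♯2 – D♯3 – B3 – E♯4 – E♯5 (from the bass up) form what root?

G#, D#, B, E# are the tones of an E# half-diminished seventh chord (E#–G#–B–D#), making E# the root.

E#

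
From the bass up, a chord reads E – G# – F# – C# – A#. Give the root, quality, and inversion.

F# dominant ninth, third inversion

Reducing to letter names: E, G#, F#, C#, A#. These stack in thirds as F#–A#–C#–E–G# — an F# dominant ninth chord.
E is the seventh of F# dominant ninth; seventh in the bass means third inversion.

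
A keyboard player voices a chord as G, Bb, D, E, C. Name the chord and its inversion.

Reducing to letter names: G, Bb, D, E, C. These stack in thirds as C–E–G–Bb–D — a C dominant ninth chord.
With the fifth (G) in the bass, the chord is in second inversion.

C dominant ninth, second inversion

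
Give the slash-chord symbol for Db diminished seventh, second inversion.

Dbdim7/Abb

Second inversion of Db diminished seventh has the fifth (Abb) in the bass. As a slash chord: Dbdim7/Abb.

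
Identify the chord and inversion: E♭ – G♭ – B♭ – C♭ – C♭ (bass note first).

Cb major seventh, first inversion

The pitch classes Eb, Gb, Bb, Cb arrange in thirds as Cb–Eb–Gb–Bb: a Cb major seventh chord.
The lowest note is Eb, the third of the chord, so this is first inversion (figured bass 6/5).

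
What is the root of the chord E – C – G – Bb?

C

Reordering E, C, G, Bb into stacked thirds gives C–E–G–Bb; the bottom of that stack, C, is the root.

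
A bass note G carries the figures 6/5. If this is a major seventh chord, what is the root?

Eb

The figures 6/5 mean the third of the chord is in the bass. If G is the third of a major seventh chord, the root is Eb (chord tones Eb–G–Bb–D).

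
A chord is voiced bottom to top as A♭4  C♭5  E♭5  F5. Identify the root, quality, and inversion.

F half-diminished seventh, first inversion

Reducing to letter names: Ab, Cb, Eb, F. These stack in thirds as F–Ab–Cb–Eb — an F half-diminished seventh chord.
The lowest note is Ab, the third of the chord, so this is first inversion (figured bass 6/5).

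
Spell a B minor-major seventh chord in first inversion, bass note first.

B minor-major seventh is B–D–F#–A#. First inversion puts the third (D) in the bass, with the remaining tones above: D, F#, A#, B.

D, F#, A#, B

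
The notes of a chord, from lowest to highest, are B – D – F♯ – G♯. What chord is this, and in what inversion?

Reducing to letter names: B, D, F#, G#. These stack in thirds as G#–B–D–F# — a G# half-diminished seventh chord.
With the third (B) in the bass, the chord is in first inversion (figured bass 6/5).

G# half-diminished seventh, first inversion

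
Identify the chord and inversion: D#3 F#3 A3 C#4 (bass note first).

D# half-diminished seventh, root position

The distinct note names are D#, F#, A, C#. Stacked in thirds they read D#–F#–A–C#, which is a half-diminished seventh chord on D#.
With the root (D#) in the bass, the chord is in root position (figured bass 7).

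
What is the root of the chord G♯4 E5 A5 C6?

A

Reordering G#, E, A, C into stacked thirds gives A–C–E–G#; the bottom of that stack, A, is the root.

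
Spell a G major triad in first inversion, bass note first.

Spelling G major: G–B–D. In first inversion the third is bass, giving B, D, G from the bottom.

B, D, G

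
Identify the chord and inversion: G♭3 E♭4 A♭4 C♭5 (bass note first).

Reducing to letter names: Gb, Eb, Ab, Cb. These stack in thirds as Ab–Cb–Eb–Gb — an Ab minor seventh chord.
Gb is the seventh of Ab minor seventh; seventh in the bass means third inversion (figured bass 4/2).

Ab minor seventh, third inversion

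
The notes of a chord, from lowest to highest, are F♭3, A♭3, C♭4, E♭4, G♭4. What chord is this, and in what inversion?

The pitch classes Fb, Ab, Cb, Eb, Gb arrange in thirds as Fb–Ab–Cb–Eb–Gb: an Fb major ninth chord.
The lowest note is Fb, the root of the chord, so this is root position.

Fb major ninth, root position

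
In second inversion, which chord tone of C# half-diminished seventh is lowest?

In second inversion the fifth is lowest. For C# half-diminished seventh (C#–E–G–B) that is G.

G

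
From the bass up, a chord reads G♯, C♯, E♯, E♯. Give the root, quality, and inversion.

The pitch classes G#, C#, E# arrange in thirds as C#–E#–G#: a C# major triad.
The lowest note is G#, the fifth of the chord, so this is second inversion (figured bass 6/4).

C# major, second inversion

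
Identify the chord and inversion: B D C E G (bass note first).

C major ninth, third inversion

The distinct note names are B, D, C, E, G. Stacked in thirds they read C–E–G–B–D, which is a major ninth chord on C.
The lowest note is B, the seventh of the chord, so this is third inversion.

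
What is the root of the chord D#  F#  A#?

D#

D#, F#, A# are the tones of a D# minor triad (D#–F#–A#), making D# the root.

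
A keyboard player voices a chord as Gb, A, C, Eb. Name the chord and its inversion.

A diminished seventh, third inversion

Reducing to letter names: Gb, A, C, Eb. These stack in thirds as A–C–Eb–Gb — an A diminished seventh chord.
The lowest note is Gb, the seventh of the chord, so this is third inversion (figured bass 4/2).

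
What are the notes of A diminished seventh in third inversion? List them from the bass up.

Gb, A, C, Eb

A diminished seventh is A–C–Eb–Gb. Third inversion puts the seventh (Gb) in the bass, with the remaining tones above: Gb, A, C, Eb.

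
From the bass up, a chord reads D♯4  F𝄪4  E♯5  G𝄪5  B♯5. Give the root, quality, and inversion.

E# dominant ninth, third inversion

The distinct note names are D#, F##, E#, G##, B#. Stacked in thirds they read E#–G##–B#–D#–F##, which is a dominant ninth chord on E#.
With the seventh (D#) in the bass, the chord is in third inversion.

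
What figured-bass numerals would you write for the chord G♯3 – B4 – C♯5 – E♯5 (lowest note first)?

The notes G#, B, C#, E# stack in thirds as C#–E#–G#–B — a C# dominant seventh chord. The bass G# is the fifth, so this is second inversion: figured 4/3.

4/3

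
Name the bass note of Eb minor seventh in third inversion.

Db

The seventh of Eb minor seventh (Eb–Gb–Bb–Db) is Db; that is the bass in third inversion.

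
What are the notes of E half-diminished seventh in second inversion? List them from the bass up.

Bb, D, E, G

E half-diminished seventh is E–G–Bb–D. Second inversion puts the fifth (Bb) in the bass, with the remaining tones above: Bb, D, E, G.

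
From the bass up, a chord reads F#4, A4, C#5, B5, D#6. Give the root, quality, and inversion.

Reducing to letter names: F#, A, C#, B, D#. These stack in thirds as B–D#–F#–A–C# — a B dominant ninth chord.
F# is the fifth of B dominant ninth; fifth in the bass means second inversion.

B dominant ninth, second inversion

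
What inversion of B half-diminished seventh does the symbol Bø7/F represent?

second inversion

Bø7/F means B half-diminished seventh with F in the bass. F is the fifth of B half-diminished seventh (B–D–F–A), so this is second inversion.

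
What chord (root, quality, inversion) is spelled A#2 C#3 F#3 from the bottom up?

The pitch classes A#, C#, F# arrange in thirds as F#–A#–C#: an F# major triad.
The lowest note is A#, the third of the chord, so this is first inversion (figured bass 6).

F# major, first inversion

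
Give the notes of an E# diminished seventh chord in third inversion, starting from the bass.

Spelling E# diminished seventh: E#–G#–B–D. In third inversion the seventh is bass, giving D, E#, G#, B from the bottom.

D, E#, G#, B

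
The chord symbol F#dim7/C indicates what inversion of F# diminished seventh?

F#dim7/C means F# diminished seventh with C in the bass. C is the fifth of F# diminished seventh (F#–A–C–Eb), so this is second inversion.

second inversion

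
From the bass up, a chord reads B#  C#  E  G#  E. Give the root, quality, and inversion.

C# minor-major seventh, third inversion

The distinct note names are B#, C#, E, G#. Stacked in thirds they read C#–E–G#–B#, which is a minor-major seventh chord on C#.
With the seventh (B#) in the bass, the chord is in third inversion (figured bass 4/2).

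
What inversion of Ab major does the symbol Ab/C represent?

first inversion

Ab/C means Ab major with C in the bass. C is the third of Ab major (Ab–C–Eb), so this is first inversion.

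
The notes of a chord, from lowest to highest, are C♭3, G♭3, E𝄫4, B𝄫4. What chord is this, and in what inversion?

Cb minor seventh, root position

The distinct note names are Cb, Gb, Ebb, Bbb. Stacked in thirds they read Cb–Ebb–Gb–Bbb, which is a minor seventh chord on Cb.
Cb is the root of Cb minor seventh; root in the bass means root position (figured bass 7).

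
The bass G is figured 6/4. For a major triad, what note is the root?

The figures 6/4 mean the fifth of the chord is in the bass. If G is the fifth of a major triad, the root is C (chord tones C–E–G).

C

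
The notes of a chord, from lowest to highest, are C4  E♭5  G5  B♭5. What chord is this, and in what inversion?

C minor seventh, root position

The pitch classes C, Eb, G, Bb arrange in thirds as C–Eb–G–Bb: a C minor seventh chord.
C is the root of C minor seventh; root in the bass means root position (figured bass 7).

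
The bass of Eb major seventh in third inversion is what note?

D

In third inversion the seventh is lowest. For Eb major seventh (Eb–G–Bb–D) that is D.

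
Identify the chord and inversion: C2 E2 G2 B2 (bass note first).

C major seventh, root position

The distinct note names are C, E, G, B. Stacked in thirds they read C–E–G–B, which is a major seventh chord on C.
The lowest note is C, the root of the chord, so this is root position (figured bass 7).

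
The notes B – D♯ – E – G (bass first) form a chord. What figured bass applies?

4/3

The notes B, D#, E, G stack in thirds as E–G–B–D# — an E minor-major seventh chord. The bass B is the fifth, so this is second inversion: figured 4/3.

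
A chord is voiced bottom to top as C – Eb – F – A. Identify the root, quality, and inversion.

F dominant seventh, second inversion

The distinct note names are C, Eb, F, A. Stacked in thirds they read F–A–C–Eb, which is a dominant seventh chord on F.
With the fifth (C) in the bass, the chord is in second inversion (figured bass 4/3).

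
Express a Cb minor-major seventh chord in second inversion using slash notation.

Cbm(maj7)/Gb

Second inversion of Cb minor-major seventh has the fifth (Gb) in the bass. As a slash chord: Cbm(maj7)/Gb.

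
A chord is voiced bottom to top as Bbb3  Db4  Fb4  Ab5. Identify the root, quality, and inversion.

Reducing to letter names: Bbb, Db, Fb, Ab. These stack in thirds as Bbb–Db–Fb–Ab — a Bbb major seventh chord.
With the root (Bbb) in the bass, the chord is in root position (figured bass 7).

Bbb major seventh, root position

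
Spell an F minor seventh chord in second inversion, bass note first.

Spelling F minor seventh: F–Ab–C–Eb. In second inversion the fifth is bass, giving C, Eb, F, Ab from the bottom.

C, Eb, F, Ab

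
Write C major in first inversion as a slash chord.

First inversion of C major has the third (E) in the bass. As a slash chord: C/E.

C/E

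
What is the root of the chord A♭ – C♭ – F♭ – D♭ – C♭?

Db

Reordering Ab, Cb, Fb, Db into stacked thirds gives Db–Fb–Ab–Cb; the bottom of that stack, Db, is the root.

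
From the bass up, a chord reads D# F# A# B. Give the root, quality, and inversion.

B major seventh, first inversion

Reducing to letter names: D#, F#, A#, B. These stack in thirds as B–D#–F#–A# — a B major seventh chord.
The lowest note is D#, the third of the chord, so this is first inversion (figured bass 6/5).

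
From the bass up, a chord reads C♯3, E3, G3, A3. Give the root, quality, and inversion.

Reducing to letter names: C#, E, G, A. These stack in thirds as A–C#–E–G — an A dominant seventh chord.
C# is the third of A dominant seventh; third in the bass means first inversion (figured bass 6/5).

A dominant seventh, first inversion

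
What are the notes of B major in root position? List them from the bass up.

B, D#, F#

The chord tones are B–D#–F#. With the root (B) lowest for root position: B, D#, F#.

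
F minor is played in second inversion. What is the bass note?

In second inversion the fifth is lowest. For F minor (F–Ab–C) that is C.

C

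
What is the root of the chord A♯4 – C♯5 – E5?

The distinct letter names are A#, C#, E. Arranged as a stack of thirds they read A#–C#–E, so A# is the root (an A# diminished triad).

A#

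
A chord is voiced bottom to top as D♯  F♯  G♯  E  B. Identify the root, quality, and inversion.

The pitch classes D#, F#, G#, E, B arrange in thirds as E–G#–B–D#–F#: an E major ninth chord.
The lowest note is D#, the seventh of the chord, so this is third inversion.

E major ninth, third inversion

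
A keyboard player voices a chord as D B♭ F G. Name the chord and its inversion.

The distinct note names are D, Bb, F, G. Stacked in thirds they read G–Bb–D–F, which is a minor seventh chord on G.
D is the fifth of G minor seventh; fifth in the bass means second inversion (figured bass 4/3).

G minor seventh, second inversion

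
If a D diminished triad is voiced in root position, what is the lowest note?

D

In root position the root is lowest. For D diminished (D–F–Ab) that is D.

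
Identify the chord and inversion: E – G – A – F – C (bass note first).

The distinct note names are E, G, A, F, C. Stacked in thirds they read F–A–C–E–G, which is a major ninth chord on F.
With the seventh (E) in the bass, the chord is in third inversion.

F major ninth, third inversion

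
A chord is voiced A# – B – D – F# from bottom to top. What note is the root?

B

Reordering A#, B, D, F# into stacked thirds gives B–D–F#–A#; the bottom of that stack, B, is the root.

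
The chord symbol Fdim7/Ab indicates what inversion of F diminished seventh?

Fdim7/Ab means F diminished seventh with Ab in the bass. Ab is the third of F diminished seventh (F–Ab–Cb–Ebb), so this is first inversion.

first inversion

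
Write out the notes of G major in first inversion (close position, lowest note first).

B, D, G

G major is G–B–D. First inversion puts the third (B) in the bass, with the remaining tones above: B, D, G.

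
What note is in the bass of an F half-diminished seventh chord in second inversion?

The fifth of F half-diminished seventh (F–Ab–Cb–Eb) is Cb; that is the bass in second inversion.

Cb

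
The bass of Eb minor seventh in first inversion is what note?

The third of Eb minor seventh (Eb–Gb–Bb–Db) is Gb; that is the bass in first inversion.

Gb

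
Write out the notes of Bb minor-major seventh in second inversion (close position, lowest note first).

F, A, Bb, Db

Spelling Bb minor-major seventh: Bb–Db–F–A. In second inversion the fifth is bass, giving F, A, Bb, Db from the bottom.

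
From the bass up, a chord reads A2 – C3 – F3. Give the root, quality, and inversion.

F major, first inversion

The pitch classes A, C, F arrange in thirds as F–A–C: an F major triad.
A is the third of F major; third in the bass means first inversion (figured bass 6).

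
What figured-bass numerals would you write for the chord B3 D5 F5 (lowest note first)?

The notes B, D, F stack in thirds as B–D–F — a B diminished triad. The bass B is the root, so this is root position: figured 5/3.

5/3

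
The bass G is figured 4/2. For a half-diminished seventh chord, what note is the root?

A

The figures 4/2 mean the seventh of the chord is in the bass. If G is the seventh of a half-diminished seventh chord, the root is A (chord tones A–C–Eb–G).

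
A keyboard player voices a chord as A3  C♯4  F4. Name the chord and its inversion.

F augmented, first inversion

The pitch classes A, C#, F arrange in thirds as F–A–C#: an F augmented triad.
The lowest note is A, the third of the chord, so this is first inversion (figured bass 6).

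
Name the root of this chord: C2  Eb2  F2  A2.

The distinct letter names are C, Eb, F, A. Arranged as a stack of thirds they read F–A–C–Eb, so F is the root (an F dominant seventh chord).

F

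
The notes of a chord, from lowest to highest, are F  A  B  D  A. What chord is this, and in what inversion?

The pitch classes F, A, B, D arrange in thirds as B–D–F–A: a B half-diminished seventh chord.
F is the fifth of B half-diminished seventh; fifth in the bass means second inversion (figured bass 4/3).

B half-diminished seventh, second inversion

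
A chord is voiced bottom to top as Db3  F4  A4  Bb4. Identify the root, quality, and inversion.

Bb minor-major seventh, first inversion

Reducing to letter names: Db, F, A, Bb. These stack in thirds as Bb–Db–F–A — a Bb minor-major seventh chord.
With the third (Db) in the bass, the chord is in first inversion (figured bass 6/5).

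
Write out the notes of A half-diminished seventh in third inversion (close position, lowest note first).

G, A, C, Eb

The chord tones are A–C–Eb–G. With the seventh (G) lowest for third inversion: G, A, C, Eb.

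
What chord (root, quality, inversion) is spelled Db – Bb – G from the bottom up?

Reducing to letter names: Db, Bb, G. These stack in thirds as G–Bb–Db — a G diminished triad.
The lowest note is Db, the fifth of the chord, so this is second inversion (figured bass 6/4).

G diminished, second inversion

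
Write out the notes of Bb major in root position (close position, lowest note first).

Bb, D, F

Bb major is Bb–D–F. Root position puts the root (Bb) in the bass, with the remaining tones above: Bb, D, F.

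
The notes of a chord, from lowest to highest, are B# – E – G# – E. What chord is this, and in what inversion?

Reducing to letter names: B#, E, G#. These stack in thirds as E–G#–B# — an E augmented triad.
The lowest note is B#, the fifth of the chord, so this is second inversion (figured bass 6/4).

E augmented, second inversion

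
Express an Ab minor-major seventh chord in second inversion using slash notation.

Second inversion of Ab minor-major seventh has the fifth (Eb) in the bass. As a slash chord: Abm(maj7)/Eb.

Abm(maj7)/Eb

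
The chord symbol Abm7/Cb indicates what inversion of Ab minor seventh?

Abm7/Cb means Ab minor seventh with Cb in the bass. Cb is the third of Ab minor seventh (Ab–Cb–Eb–Gb), so this is first inversion.

first inversion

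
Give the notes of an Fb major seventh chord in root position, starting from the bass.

Fb major seventh is Fb–Ab–Cb–Eb. Root position puts the root (Fb) in the bass, with the remaining tones above: Fb, Ab, Cb, Eb.

Fb, Ab, Cb, Eb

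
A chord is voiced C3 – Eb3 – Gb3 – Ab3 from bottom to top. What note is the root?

Ab

The distinct letter names are C, Eb, Gb, Ab. Arranged as a stack of thirds they read Ab–C–Eb–Gb, so Ab is the root (an Ab dominant seventh chord).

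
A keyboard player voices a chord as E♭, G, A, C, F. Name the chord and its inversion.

Reducing to letter names: Eb, G, A, C, F. These stack in thirds as F–A–C–Eb–G — an F dominant ninth chord.
With the seventh (Eb) in the bass, the chord is in third inversion.

F dominant ninth, third inversion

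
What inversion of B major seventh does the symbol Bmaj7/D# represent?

Bmaj7/D# means B major seventh with D# in the bass. D# is the third of B major seventh (B–D#–F#–A#), so this is first inversion.

first inversion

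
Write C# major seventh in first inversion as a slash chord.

First inversion of C# major seventh has the third (E#) in the bass. As a slash chord: C#maj7/E#.

C#maj7/E#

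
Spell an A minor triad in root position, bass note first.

The chord tones are A–C–E. With the root (A) lowest for root position: A, C, E.

A, C, E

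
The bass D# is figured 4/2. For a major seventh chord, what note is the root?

The figures 4/2 mean the seventh of the chord is in the bass. If D# is the seventh of a major seventh chord, the root is E (chord tones E–G#–B–D#).

E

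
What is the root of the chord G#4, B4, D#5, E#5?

G#, B, D#, E# are the tones of an E# half-diminished seventh chord (E#–G#–B–D#), making E# the root.

E#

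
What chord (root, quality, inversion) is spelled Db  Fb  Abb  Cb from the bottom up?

Db half-diminished seventh, root position

The pitch classes Db, Fb, Abb, Cb arrange in thirds as Db–Fb–Abb–Cb: a Db half-diminished seventh chord.
Db is the root of Db half-diminished seventh; root in the bass means root position (figured bass 7).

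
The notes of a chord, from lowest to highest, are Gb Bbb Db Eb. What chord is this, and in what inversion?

The pitch classes Gb, Bbb, Db, Eb arrange in thirds as Eb–Gb–Bbb–Db: an Eb half-diminished seventh chord.
Gb is the third of Eb half-diminished seventh; third in the bass means first inversion (figured bass 6/5).

Eb half-diminished seventh, first inversion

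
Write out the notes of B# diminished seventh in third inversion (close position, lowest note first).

The chord tones are B#–D#–F#–A. With the seventh (A) lowest for third inversion: A, B#, D#, F#.

A, B#, D#, F#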